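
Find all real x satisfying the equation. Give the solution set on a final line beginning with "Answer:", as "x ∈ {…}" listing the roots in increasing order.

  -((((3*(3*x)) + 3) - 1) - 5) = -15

Step 1. [-((((3*(3*x)) + 3) - 1) - 5) = -15] leading − — multiply by −1. So neg: (((3*(3*x)) + 3) - 1) - 5 = 15.
Step 2. [(((3*(3*x)) + 3) - 1) - 5 = 15] -5 is outermost — add 5 both sides, so sub: ((3*(3*x)) + 3) - 1 = 20.
Step 3. [((3*(3*x)) + 3) - 1 = 20] the outer -1 inverts by adding 1 ⇒ sub: (3*(3*x)) + 3 = 21.
Step 4. [(3*(3*x)) + 3 = 21] subtract 3: x sits inside (… + 3) ⇒ sub: 3*(3*x) = 18.
Step 5. [3*(3*x) = 18] LHS = 3·(…); ÷3 both sides, so div: 3*x = 6.
Step 6. [3*x = 6] 3 out front; divide by 3 ⇒ div: x = 2.

Answer: x ∈ {2}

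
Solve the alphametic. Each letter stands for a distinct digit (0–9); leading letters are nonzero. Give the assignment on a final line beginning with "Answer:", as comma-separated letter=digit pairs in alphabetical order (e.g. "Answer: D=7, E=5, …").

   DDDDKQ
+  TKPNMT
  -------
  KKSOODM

Step 1. [col 1: Q + T ≡ M (mod 10)] column 1 (Q + T ≡ M (mod 10), carry-in 0) doesn't pin Q yet; pick Q=5 and continue, so Q=5.
Step 2. [col 1: Q + T ≡ M (mod 10)] T=7 is one option consistent with column 1 (Q + T ≡ M (mod 10), carry-in 0) — take it. So T=7.
Step 3. [col 1: Q + T ≡ M (mod 10)] column 1: given Q=5, T=7, carry-in 0, and digits 5,7 already taken and all letters distinct, Q+T≡M (mod 10) forces M=2, so M=2.
Step 4. [col 2: K + M ≡ D (mod 10)] no forcing yet in column 2 (carry-in 1); K=1 is free and consistent — try it ⇒ K=1.
Step 5. [col 2: K + M ≡ D (mod 10)] from column 2 (K=1, M=2, carry-in 1, digits 1,2,5,7 already taken and all letters distinct): D must equal 4. So D=4.
Step 6. [col 3: D + N ≡ O (mod 10)] O=3 is one option consistent with column 3 (D + N ≡ O (mod 10), carry-in 0) — take it, so O=3.
Step 7. [col 3: D + N ≡ O (mod 10)] column 3: given D=4, O=3, carry-in 0, and digits 1,2,3,4,5,7 already taken and all letters distinct, D+N≡O (mod 10) forces N=9. So N=9.
Step 8. [col 4: D + P ≡ O (mod 10)] column 4 reads D+P+carry(1)=O with D=4, O=3; with digits 1,2,3,4,5,7,9 already taken and all letters distinct, the only value for P is 8, so P=8.
Step 9. [col 5: D + K ≡ S (mod 10)] column 5: given D=4, K=1, carry-in 1, and digits 1,2,3,4,5,7,8,9 already taken and all letters distinct, D+K≡S (mod 10) forces S=6, so S=6.

Answer: D=4, K=1, M=2, N=9, O=3, P=8, Q=5, S=6, T=7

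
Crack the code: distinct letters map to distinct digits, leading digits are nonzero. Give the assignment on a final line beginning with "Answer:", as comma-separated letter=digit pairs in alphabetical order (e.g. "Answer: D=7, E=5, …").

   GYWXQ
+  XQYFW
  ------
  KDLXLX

Step 1. [col 1: Q + W ≡ X (mod 10)] no forcing yet in column 1 (carry-in 0); X=7 is free and consistent — try it ⇒ X=7.
Step 2. [col 1: Q + W ≡ X (mod 10)] W=4 is one option consistent with column 1 (Q + W ≡ X (mod 10), carry-in 0) — take it, so W=4.
Step 3. [col 1: Q + W ≡ X (mod 10)] column 1 reads Q+W+carry(0)=X with W=4, X=7; with digits 4,7 already taken and all letters distinct, the only value for Q is 3. So Q=3.
Step 4. [K] the sum has 6 digits but both addends have 5; that extra leading digit K is the final carry, namely 1, so K=1.
Step 5. [col 2: X + F ≡ L (mod 10)] column 2 (X + F ≡ L (mod 10), carry-in 0) doesn't pin L yet; pick L=5 and continue, so L=5.
Step 6. [col 2: X + F ≡ L (mod 10)] from column 2 (X=7, L=5, carry-in 0, digits 1,3,4,5,7 already taken and all letters distinct): F must equal 8 ⇒ F=8.
Step 7. [col 3: W + Y ≡ X (mod 10)] column 3: given W=4, X=7, carry-in 1, and digits 1,3,4,5,7,8 already taken and all letters distinct, W+Y≡X (mod 10) forces Y=2 ⇒ Y=2.
Step 8. [col 5: G + X ≡ D (mod 10)] column 5 reads G+X+carry(0)=D with X=7; with digits 1,2,3,4,5,7,8 already taken and all letters distinct, the only value for G is 9. So G=9.
Step 9. [col 5: G + X ≡ D (mod 10)] from column 5 (G=9, X=7, carry-in 0, digits 1,2,3,4,5,7,8,9 already taken and all letters distinct): D must equal 6. So D=6.

Answer: D=6, F=8, G=9, K=1, L=5, Q=3, W=4, X=7, Y=2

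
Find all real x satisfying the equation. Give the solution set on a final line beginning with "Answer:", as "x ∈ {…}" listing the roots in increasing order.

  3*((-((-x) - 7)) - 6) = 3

Step 1. [3*((-((-x) - 7)) - 6) = 3] divide by the outer 3. So div: (-((-x) - 7)) - 6 = 1.
Step 2. [(-((-x) - 7)) - 6 = 1] the outer -6 inverts by adding 6. So sub: -((-x) - 7) = 7.
Step 3. [-((-x) - 7) = 7] flip signs both sides ⇒ neg: (-x) - 7 = -7.
Step 4. [(-x) - 7 = -7] the outer -7 inverts by adding 7 ⇒ sub: -x = 0.
Step 5. [-x = 0] leading − — multiply by −1, so neg: x = 0.

Answer: x ∈ {0}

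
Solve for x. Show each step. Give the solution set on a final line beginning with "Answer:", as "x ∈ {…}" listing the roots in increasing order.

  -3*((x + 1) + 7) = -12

Step 1. [-3*((x + 1) + 7) = -12] divide by the outer -3, so div: (x + 1) + 7 = 4.
Step 2. [(x + 1) + 7 = 4] 7 comes off first (subtract 7), so sub: x + 1 = -3.
Step 3. [x + 1 = -3] peel the +1: subtract 1 from each side, so sub: x = -4.

Answer: x ∈ {-4}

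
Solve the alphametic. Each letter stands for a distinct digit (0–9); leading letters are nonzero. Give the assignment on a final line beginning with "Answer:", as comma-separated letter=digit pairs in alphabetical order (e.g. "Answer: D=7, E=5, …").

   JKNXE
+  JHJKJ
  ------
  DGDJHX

Step 1. [col 1: E + J ≡ X (mod 10)] several values work for J in column 1 (E + J ≡ X (mod 10), carry-in 0); try J=7, so J=7.
Step 2. [D] the sum has 6 digits but both addends have 5; that extra leading digit D is the final carry, namely 1. So D=1.
Step 3. [col 1: E + J ≡ X (mod 10)] column 1 (E + J ≡ X (mod 10), carry-in 0) doesn't pin E yet; pick E=6 and continue ⇒ E=6.
Step 4. [col 1: E + J ≡ X (mod 10)] in column 1 we have E+J≡X with carry-in 0; given E=6, J=7 and digits 1,6,7 already taken and all letters distinct, that pins X to 3, so X=3.
Step 5. [col 2: X + K ≡ H (mod 10)] several values work for K in column 2 (X + K ≡ H (mod 10), carry-in 1); try K=8 ⇒ K=8.
Step 6. [col 2: X + K ≡ H (mod 10)] column 2: given X=3, K=8, carry-in 1, and digits 1,3,6,7,8 already taken and all letters distinct, X+K≡H (mod 10) forces H=2, so H=2.
Step 7. [col 3: N + J ≡ J (mod 10)] column 3: given J=7, carry-in 1, and digits 1,2,3,6,7,8 already taken and all letters distinct, N+J≡J (mod 10) forces N=9, so N=9.
Step 8. [col 5: J + J ≡ G (mod 10)] column 5 reads J+J+carry(1)=G with J=7; with digits 1,2,3,6,7,8,9 already taken and all letters distinct, the only value for G is 5 ⇒ G=5.

Answer: D=1, E=6, G=5, H=2, J=7, K=8, N=9, X=3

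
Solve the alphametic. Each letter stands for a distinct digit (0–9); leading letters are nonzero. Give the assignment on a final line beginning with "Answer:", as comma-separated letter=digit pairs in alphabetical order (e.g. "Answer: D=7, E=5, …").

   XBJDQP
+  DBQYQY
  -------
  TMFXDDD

Step 1. [T] the sum has 7 digits but both addends have 6; that extra leading digit T is the final carry, namely 1 ⇒ T=1.
Step 2. [col 1: P + Y ≡ D (mod 10)] several values work for D in column 1 (P + Y ≡ D (mod 10), carry-in 0); try D=5, so D=5.
Step 3. [col 1: P + Y ≡ D (mod 10)] Y=9 is one option consistent with column 1 (P + Y ≡ D (mod 10), carry-in 0) — take it. So Y=9.
Step 4. [col 1: P + Y ≡ D (mod 10)] in column 1 we have P+Y≡D with carry-in 0; given Y=9, D=5 and digits 1,5,9 already taken and all letters distinct, that pins P to 6, so P=6.
Step 5. [col 2: Q + Q ≡ D (mod 10)] Q=7 is one option consistent with column 2 (Q + Q ≡ D (mod 10), carry-in 1) — take it. So Q=7.
Step 6. [col 4: J + Q ≡ X (mod 10)] several values work for X in column 4 (J + Q ≡ X (mod 10), carry-in 1); try X=8. So X=8.
Step 7. [col 4: J + Q ≡ X (mod 10)] column 4 reads J+Q+carry(1)=X with Q=7, X=8; with digits 1,5,6,7,8,9 already taken and all letters distinct, the only value for J is 0 ⇒ J=0.
Step 8. [col 5: B + B ≡ F (mod 10)] column 5 reads B+B+carry(0)=F with nothing yet; with digits 0,1,5,6,7,8,9 already taken and all letters distinct, the only value for B is 2, so B=2.
Step 9. [col 5: B + B ≡ F (mod 10)] column 5 reads B+B+carry(0)=F with B=2; with digits 0,1,2,5,6,7,8,9 already taken and all letters distinct, the only value for F is 4. So F=4.
Step 10. [col 6: X + D ≡ M (mod 10)] from column 6 (X=8, D=5, carry-in 0, digits 0,1,2,4,5,6,7,8,9 already taken and all letters distinct): M must equal 3, so M=3.

Answer: B=2, D=5, F=4, J=0, M=3, P=6, Q=7, T=1, X=8, Y=9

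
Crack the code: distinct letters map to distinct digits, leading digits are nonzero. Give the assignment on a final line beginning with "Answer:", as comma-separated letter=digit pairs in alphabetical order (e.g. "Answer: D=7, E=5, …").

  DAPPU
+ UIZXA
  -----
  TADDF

Step 1. [col 1: U + A ≡ F (mod 10)] several values work for A in column 1 (U + A ≡ F (mod 10), carry-in 0); try A=1, so A=1.
Step 2. [col 1: U + A ≡ F (mod 10)] no forcing yet in column 1 (carry-in 0); U=2 is free and consistent — try it. So U=2.
Step 3. [col 1: U + A ≡ F (mod 10)] column 1 reads U+A+carry(0)=F with U=2, A=1; with digits 1,2 already taken and all letters distinct, the only value for F is 3 ⇒ F=3.
Step 4. [col 2: P + X ≡ D (mod 10)] X=6 is one option consistent with column 2 (P + X ≡ D (mod 10), carry-in 0) — take it ⇒ X=6.
Step 5. [col 2: P + X ≡ D (mod 10)] column 2 (P + X ≡ D (mod 10), carry-in 0) doesn't pin D yet; pick D=4 and continue ⇒ D=4.
Step 6. [col 2: P + X ≡ D (mod 10)] column 2 reads P+X+carry(0)=D with X=6, D=4; with digits 1,2,3,4,6 already taken and all letters distinct, the only value for P is 8 ⇒ P=8.
Step 7. [col 3: P + Z ≡ D (mod 10)] from column 3 (P=8, D=4, carry-in 1, digits 1,2,3,4,6,8 already taken and all letters distinct): Z must equal 5, so Z=5.
Step 8. [col 4: A + I ≡ A (mod 10)] from column 4 (A=1, carry-in 1, digits 1,2,3,4,5,6,8 already taken and all letters distinct): I must equal 9, so I=9.
Step 9. [col 5: D + U ≡ T (mod 10)] column 5 reads D+U+carry(1)=T with D=4, U=2; with digits 1,2,3,4,5,6,8,9 already taken and all letters distinct, the only value for T is 7 ⇒ T=7.

Answer: A=1, D=4, F=3, I=9, P=8, T=7, U=2, X=6, Z=5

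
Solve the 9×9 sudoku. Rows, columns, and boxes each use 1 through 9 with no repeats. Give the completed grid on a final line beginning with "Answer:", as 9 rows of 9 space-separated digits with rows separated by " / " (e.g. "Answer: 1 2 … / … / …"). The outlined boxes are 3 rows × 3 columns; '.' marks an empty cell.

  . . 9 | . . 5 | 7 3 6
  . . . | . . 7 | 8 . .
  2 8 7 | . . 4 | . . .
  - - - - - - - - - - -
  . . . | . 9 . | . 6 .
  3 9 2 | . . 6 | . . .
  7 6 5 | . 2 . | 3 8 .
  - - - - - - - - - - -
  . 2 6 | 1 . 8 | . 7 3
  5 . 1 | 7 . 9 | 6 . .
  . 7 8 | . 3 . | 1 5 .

Step 1. [r8c5∈{4}] r8c5 has the single candidate 4. So r8c5=4.
Step 2. [r4c3∈{4}] r4c3 has the single candidate 4 ⇒ r4c3=4.
Step 3. [r6c9∈{1,4,9}] 9 has one home in row 6: r6c9. So r6c9=9.
Step 4. [r4c2∈{1}] r4c2's peers cover all but 1. So r4c2=1.
Step 5. [r5c5∈{1,5,7,8}] col 5 places 7 nowhere but r5c5, so r5c5=7.
Step 6. [r2c1∈{1,4,6}] in col 1, 6 fits only at r2c1 ⇒ r2c1=6.
Step 7. [r5c4∈{4,5,8}] across row 5, 8 lands solely at r5c4. So r5c4=8.
Step 8. [r3c4∈{3,6,9}] row 3 places 3 nowhere but r3c4 ⇒ r3c4=3.
Step 9. [r2c5∈{1}] r2c5's peers cover all but 1. So r2c5=1.
Step 10. [r8c8∈{2}] r8c8 has the single candidate 2, so r8c8=2.
Step 11. [r9c9∈{4}] nothing but 4 survives at r9c9 ⇒ r9c9=4.
Step 12. [r2c9∈{2,5}] box 3 places 2 nowhere but r2c9 ⇒ r2c9=2.
Step 13. [r2c8∈{4,9}] 4 has one home in box 3: r2c8. So r2c8=4.
Step 14. [r5c8∈{1}] r5c8 is down to just 1, so r5c8=1.
Step 15. [r5c9∈{5}] r5c9 has the single candidate 5. So r5c9=5.
Step 16. [r7c7∈{9}] r7c7's peers cover all but 9 ⇒ r7c7=9.
Step 17. [r1c1∈{1,4}] r1c1 is the only open cell in row 1 admitting 1. So r1c1=1.
Step 18. [r2c3∈{3}] r2c3 has the single candidate 3, so r2c3=3.
Step 19. [r9c6∈{2}] only 2 remains possible at r9c6. So r9c6=2.
Step 20. [r4c9∈{7}] nothing but 7 survives at r4c9 ⇒ r4c9=7.
Step 21. [r3c7∈{5}] r3c7 is down to just 5 ⇒ r3c7=5.
Step 22. [r2c4∈{9}] only 9 remains possible at r2c4, so r2c4=9.
Step 23. [r4c4∈{5}] r4c4 has the single candidate 5, so r4c4=5.
Step 24. [r9c1∈{9}] r9c1 is down to just 9, so r9c1=9.
Step 25. [r8c2∈{3}] only 3 remains possible at r8c2, so r8c2=3.
Step 26. [r4c6∈{3}] nothing but 3 survives at r4c6. So r4c6=3.
Step 27. [r3c9∈{1}] r3c9 is down to just 1 ⇒ r3c9=1.
Step 28. [r2c2∈{5}] r2c2 has the single candidate 5, so r2c2=5.
Step 29. [r6c4∈{4}] r6c4 has the single candidate 4, so r6c4=4.
Step 30. [r8c9∈{8}] r8c9 has the single candidate 8. So r8c9=8.
Step 31. [r9c4∈{6}] r9c4's peers cover all but 6. So r9c4=6.
Step 32. [r3c5∈{6}] r3c5 has the single candidate 6. So r3c5=6.
Step 33. [r1c5∈{8}] r1c5 is down to just 8. So r1c5=8.
Step 34. [r1c2∈{4}] only 4 remains possible at r1c2 ⇒ r1c2=4.
Step 35. [r3c8∈{9}] nothing but 9 survives at r3c8, so r3c8=9.
Step 36. [r1c4∈{2}] r1c4 is down to just 2, so r1c4=2.
Step 37. [r4c1∈{8}] r4c1's peers cover all but 8. So r4c1=8.
Step 38. [r7c1∈{4}] nothing but 4 survives at r7c1 ⇒ r7c1=4.
Step 39. [r4c7∈{2}] only 2 remains possible at r4c7, so r4c7=2.
Step 40. [r7c5∈{5}] only 5 remains possible at r7c5, so r7c5=5.
Step 41. [r5c7∈{4}] nothing but 4 survives at r5c7, so r5c7=4.
Step 42. [r6c6∈{1}] only 1 remains possible at r6c6, so r6c6=1.

Answer: 1 4 9 2 8 5 7 3 6 / 6 5 3 9 1 7 8 4 2 / 2 8 7 3 6 4 5 9 1 / 8 1 4 5 9 3 2 6 7 / 3 9 2 8 7 6 4 1 5 / 7 6 5 4 2 1 3 8 9 / 4 2 6 1 5 8 9 7 3 / 5 3 1 7 4 9 6 2 8 / 9 7 8 6 3 2 1 5 4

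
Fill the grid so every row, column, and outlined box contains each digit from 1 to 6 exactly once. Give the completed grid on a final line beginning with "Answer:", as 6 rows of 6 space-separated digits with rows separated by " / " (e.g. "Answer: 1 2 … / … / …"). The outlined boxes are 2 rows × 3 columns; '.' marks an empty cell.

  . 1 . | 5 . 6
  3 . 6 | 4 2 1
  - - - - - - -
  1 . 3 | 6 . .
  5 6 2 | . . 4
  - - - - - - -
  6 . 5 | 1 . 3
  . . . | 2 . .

Step 1. [r6c1∈{4}] only 4 remains possible at r6c1 ⇒ r6c1=4.
Step 2. [r6c6∈{5}] nothing but 5 survives at r6c6 ⇒ r6c6=5.
Step 3. [r1c5∈{3}] r1c5 has the single candidate 3. So r1c5=3.
Step 4. [r6c2∈{3}] r6c2 has the single candidate 3. So r6c2=3.
Step 5. [r1c3∈{4}] r1c3 has the single candidate 4. So r1c3=4.
Step 6. [r4c4∈{3}] r4c4's peers cover all but 3. So r4c4=3.
Step 7. [r6c5∈{6}] nothing but 6 survives at r6c5. So r6c5=6.
Step 8. [r6c3∈{1}] nothing but 1 survives at r6c3 ⇒ r6c3=1.
Step 9. [r5c5∈{4}] r5c5 is down to just 4. So r5c5=4.
Step 10. [r5c2∈{2}] only 2 remains possible at r5c2 ⇒ r5c2=2.
Step 11. [r3c2∈{4}] r3c2 is down to just 4, so r3c2=4.
Step 12. [r1c1∈{2}] r1c1 has the single candidate 2. So r1c1=2.
Step 13. [r3c5∈{5}] only 5 remains possible at r3c5. So r3c5=5.
Step 14. [r4c5∈{1}] r4c5's peers cover all but 1 ⇒ r4c5=1.
Step 15. [r3c6∈{2}] only 2 remains possible at r3c6, so r3c6=2.
Step 16. [r2c2∈{5}] r2c2 has the single candidate 5 ⇒ r2c2=5.

Answer: 2 1 4 5 3 6 / 3 5 6 4 2 1 / 1 4 3 6 5 2 / 5 6 2 3 1 4 / 6 2 5 1 4 3 / 4 3 1 2 6 5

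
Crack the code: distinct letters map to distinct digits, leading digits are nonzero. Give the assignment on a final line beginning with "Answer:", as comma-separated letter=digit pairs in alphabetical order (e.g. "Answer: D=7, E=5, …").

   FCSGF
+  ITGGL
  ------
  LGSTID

Step 1. [col 1: F + L ≡ D (mod 10)] D=7 is one option consistent with column 1 (F + L ≡ D (mod 10), carry-in 0) — take it ⇒ D=7.
Step 2. [col 1: F + L ≡ D (mod 10)] no forcing yet in column 1 (carry-in 0); L=1 is free and consistent — try it, so L=1.
Step 3. [col 1: F + L ≡ D (mod 10)] column 1 reads F+L+carry(0)=D with L=1, D=7; with digits 1,7 already taken and all letters distinct, the only value for F is 6, so F=6.
Step 4. [col 2: G + G ≡ I (mod 10)] column 2 (G + G ≡ I (mod 10), carry-in 0) doesn't pin I yet; pick I=8 and continue, so I=8.
Step 5. [col 2: G + G ≡ I (mod 10)] column 2 (G + G ≡ I (mod 10), carry-in 0) doesn't pin G yet; pick G=4 and continue. So G=4.
Step 6. [col 3: S + G ≡ T (mod 10)] no forcing yet in column 3 (carry-in 0); T=3 is free and consistent — try it ⇒ T=3.
Step 7. [col 3: S + G ≡ T (mod 10)] column 3 reads S+G+carry(0)=T with G=4, T=3; with digits 1,3,4,6,7,8 already taken and all letters distinct, the only value for S is 9, so S=9.
Step 8. [col 4: C + T ≡ S (mod 10)] column 4 reads C+T+carry(1)=S with T=3, S=9; with digits 1,3,4,6,7,8,9 already taken and all letters distinct, the only value for C is 5, so C=5.

Answer: C=5, D=7, F=6, G=4, I=8, L=1, S=9, T=3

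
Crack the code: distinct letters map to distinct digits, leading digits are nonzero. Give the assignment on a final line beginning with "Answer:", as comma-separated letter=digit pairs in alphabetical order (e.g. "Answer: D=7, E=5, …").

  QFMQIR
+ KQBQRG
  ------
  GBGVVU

Step 1. [col 1: R + G ≡ U (mod 10)] column 1 (R + G ≡ U (mod 10), carry-in 0) doesn't pin G yet; pick G=9 and continue ⇒ G=9.
Step 2. [col 1: R + G ≡ U (mod 10)] several values work for R in column 1 (R + G ≡ U (mod 10), carry-in 0); try R=1 ⇒ R=1.
Step 3. [col 1: R + G ≡ U (mod 10)] in column 1 we have R+G≡U with carry-in 0; given R=1, G=9 and digits 1,9 already taken and all letters distinct, that pins U to 0, so U=0.
Step 4. [col 2: I + R ≡ V (mod 10)] no forcing yet in column 2 (carry-in 1); V=8 is free and consistent — try it, so V=8.
Step 5. [col 2: I + R ≡ V (mod 10)] in column 2 we have I+R≡V with carry-in 1; given R=1, V=8 and digits 0,1,8,9 already taken and all letters distinct, that pins I to 6. So I=6.
Step 6. [col 3: Q + Q ≡ V (mod 10)] column 3: given V=8, carry-in 0, and digits 0,1,6,8,9 already taken and all letters distinct, Q+Q≡V (mod 10) forces Q=4, so Q=4.
Step 7. [col 4: M + B ≡ G (mod 10)] column 4 (M + B ≡ G (mod 10), carry-in 0) doesn't pin B yet; pick B=7 and continue. So B=7.
Step 8. [col 4: M + B ≡ G (mod 10)] column 4: given B=7, G=9, carry-in 0, and digits 0,1,4,6,7,8,9 already taken and all letters distinct, M+B≡G (mod 10) forces M=2 ⇒ M=2.
Step 9. [col 5: F + Q ≡ B (mod 10)] from column 5 (Q=4, B=7, carry-in 0, digits 0,1,2,4,6,7,8,9 already taken and all letters distinct): F must equal 3 ⇒ F=3.
Step 10. [col 6: Q + K ≡ G (mod 10)] in column 6 we have Q+K≡G with carry-in 0; given Q=4, G=9 and digits 0,1,2,3,4,6,7,8,9 already taken and all letters distinct, that pins K to 5, so K=5.

Answer: B=7, F=3, G=9, I=6, K=5, M=2, Q=4, R=1, U=0, V=8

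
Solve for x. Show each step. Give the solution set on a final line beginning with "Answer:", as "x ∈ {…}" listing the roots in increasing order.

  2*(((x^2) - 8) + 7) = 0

Step 1. [2*(((x^2) - 8) + 7) = 0] LHS = 2·(…); ÷2 both sides ⇒ div: ((x^2) - 8) + 7 = 0.
Step 2. [((x^2) - 8) + 7 = 0] subtract 7: x sits inside (… + 7). So sub: (x^2) - 8 = -7.
Step 3. [(x^2) - 8 = -7] -8 is outermost — add 8 both sides. So sub: x^2 = 1.
Step 4. [x^2 = 1] √ both sides: 1 ≥ 0 gives two branches. So sqrt: x = 1 or -1.

Answer: x ∈ {-1, 1}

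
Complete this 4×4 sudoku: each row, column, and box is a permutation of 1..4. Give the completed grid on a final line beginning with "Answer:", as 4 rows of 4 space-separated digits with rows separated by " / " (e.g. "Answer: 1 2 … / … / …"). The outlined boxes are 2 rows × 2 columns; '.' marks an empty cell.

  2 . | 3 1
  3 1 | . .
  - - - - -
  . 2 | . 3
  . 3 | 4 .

Step 1. [r4c1∈{1}] only 1 remains possible at r4c1, so r4c1=1.
Step 2. [r4c4∈{2}] r4c4 has the single candidate 2. So r4c4=2.
Step 3. [r3c1∈{4}] r3c1 has the single candidate 4 ⇒ r3c1=4.
Step 4. [r2c4∈{4}] nothing but 4 survives at r2c4, so r2c4=4.
Step 5. [r1c2∈{4}] r1c2 has the single candidate 4 ⇒ r1c2=4.
Step 6. [r3c3∈{1}] r3c3's peers cover all but 1 ⇒ r3c3=1.
Step 7. [r2c3∈{2}] r2c3 is down to just 2 ⇒ r2c3=2.

Answer: 2 4 3 1 / 3 1 2 4 / 4 2 1 3 / 1 3 4 2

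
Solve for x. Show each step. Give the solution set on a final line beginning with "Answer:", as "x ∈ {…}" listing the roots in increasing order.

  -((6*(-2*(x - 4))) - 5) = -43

Step 1. [-((6*(-2*(x - 4))) - 5) = -43] LHS negated; negate both sides, so neg: (6*(-2*(x - 4))) - 5 = 43.
Step 2. [(6*(-2*(x - 4))) - 5 = 43] add 5: x sits inside (… - 5) ⇒ sub: 6*(-2*(x - 4)) = 48.
Step 3. [6*(-2*(x - 4)) = 48] 6 out front; divide by 6. So div: -2*(x - 4) = 8.
Step 4. [-2*(x - 4) = 8] divide by the outer -2. So div: x - 4 = -4.
Step 5. [x - 4 = -4] -4 is outermost — add 4 both sides. So sub: x = 0.

Answer: x ∈ {0}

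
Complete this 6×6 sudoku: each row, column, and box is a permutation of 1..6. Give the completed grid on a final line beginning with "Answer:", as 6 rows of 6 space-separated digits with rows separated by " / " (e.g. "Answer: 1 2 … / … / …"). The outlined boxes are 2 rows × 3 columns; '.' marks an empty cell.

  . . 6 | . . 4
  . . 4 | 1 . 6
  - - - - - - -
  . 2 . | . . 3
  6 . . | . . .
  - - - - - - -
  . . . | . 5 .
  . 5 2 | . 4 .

Step 1. [r2c2∈{3}] nothing but 3 survives at r2c2 ⇒ r2c2=3.
Step 2. [r1c4∈{2,3,5}] in box 2, 5 fits only at r1c4. So r1c4=5.
Step 3. [r4c3∈{1,3,5}] in row 4, 3 fits only at r4c3. So r4c3=3.
Step 4. [r5c3∈{1}] only 1 remains possible at r5c3 ⇒ r5c3=1.
Step 5. [r6c4∈{3,6}] in row 6, 6 fits only at r6c4 ⇒ r6c4=6.
Step 6. [r2c5∈{2}] r2c5 has the single candidate 2 ⇒ r2c5=2.
Step 7. [r4c5∈{1}] r4c5's peers cover all but 1. So r4c5=1.
Step 8. [r4c2∈{4}] only 4 remains possible at r4c2 ⇒ r4c2=4.
Step 9. [r5c4∈{2,3}] col 4 places 3 nowhere but r5c4, so r5c4=3.
Step 10. [r3c1∈{1,5}] row 3 places 1 nowhere but r3c1 ⇒ r3c1=1.
Step 11. [r5c6∈{2}] r5c6 is down to just 2 ⇒ r5c6=2.
Step 12. [r5c1∈{4}] nothing but 4 survives at r5c1. So r5c1=4.
Step 13. [r3c3∈{5}] r3c3 has the single candidate 5 ⇒ r3c3=5.
Step 14. [r6c1∈{3}] r6c1's peers cover all but 3 ⇒ r6c1=3.
Step 15. [r6c6∈{1}] r6c6 is down to just 1. So r6c6=1.
Step 16. [r1c5∈{3}] nothing but 3 survives at r1c5, so r1c5=3.
Step 17. [r4c4∈{2}] r4c4's peers cover all but 2, so r4c4=2.
Step 18. [r5c2∈{6}] only 6 remains possible at r5c2. So r5c2=6.
Step 19. [r4c6∈{5}] only 5 remains possible at r4c6. So r4c6=5.
Step 20. [r3c5∈{6}] r3c5's peers cover all but 6. So r3c5=6.
Step 21. [r3c4∈{4}] r3c4 has the single candidate 4. So r3c4=4.
Step 22. [r2c1∈{5}] r2c1's peers cover all but 5, so r2c1=5.
Step 23. [r1c2∈{1}] r1c2 has the single candidate 1. So r1c2=1.
Step 24. [r1c1∈{2}] r1c1 has the single candidate 2. So r1c1=2.

Answer: 2 1 6 5 3 4 / 5 3 4 1 2 6 / 1 2 5 4 6 3 / 6 4 3 2 1 5 / 4 6 1 3 5 2 / 3 5 2 6 4 1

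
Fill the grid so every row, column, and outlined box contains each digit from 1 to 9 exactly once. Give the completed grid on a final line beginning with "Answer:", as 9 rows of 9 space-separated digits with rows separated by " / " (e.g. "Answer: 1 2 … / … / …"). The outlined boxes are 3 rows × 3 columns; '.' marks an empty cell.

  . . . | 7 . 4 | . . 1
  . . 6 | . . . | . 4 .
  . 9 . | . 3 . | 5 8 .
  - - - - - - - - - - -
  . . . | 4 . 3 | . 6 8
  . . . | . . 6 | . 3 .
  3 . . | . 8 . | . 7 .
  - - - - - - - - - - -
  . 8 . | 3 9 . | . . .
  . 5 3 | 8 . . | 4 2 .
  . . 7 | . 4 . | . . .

Step 1. [r2c6∈{1,2,5,8,9}] col 6 places 8 nowhere but r2c6. So r2c6=8.
Step 2. [r6c6∈{1,2,5,9}] 9 has one home in col 6: r6c6 ⇒ r6c6=9.
Step 3. [r2c4∈{1,2,5,9}] col 4 places 9 nowhere but r2c4, so r2c4=9.
Step 4. [r6c2∈{1,2,4,6}] in row 6, 6 fits only at r6c2, so r6c2=6.
Step 5. [r5c2∈{1,2,4,7}] in col 2, 4 fits only at r5c2 ⇒ r5c2=4.
Step 6. [r9c7∈{1,3,6,8,9}] 8 has one home in row 9: r9c7 ⇒ r9c7=8.
Step 7. [r9c9∈{3,5,6,9}] 3 has one home in row 9: r9c9 ⇒ r9c9=3.
Step 8. [r1c8∈{9}] r1c8 has the single candidate 9, so r1c8=9.
Step 9. [r9c1∈{1,2,6,9}] r9c1 is the only open cell in row 9 admitting 9, so r9c1=9.
Step 10. [r9c4∈{1,2,5,6}] across row 9, 6 lands solely at r9c4, so r9c4=6.
Step 11. [r3c9∈{2,6,7}] r3c9 is the only open cell in row 3 admitting 6 ⇒ r3c9=6.
Step 12. [r3c1∈{1,2,4,7}] r3c1 is the only open cell in row 3 admitting 7, so r3c1=7.
Step 13. [r5c5∈{1,2,5,7}] 7 has one home in row 5: r5c5, so r5c5=7.
Step 14. [r8c5∈{1}] r8c5's peers cover all but 1, so r8c5=1.
Step 15. [r7c1∈{1,2,4,6}] 4 has one home in col 1: r7c1, so r7c1=4.
Step 16. [r3c6∈{1,2}] col 6 places 1 nowhere but r3c6. So r3c6=1.
Step 17. [r3c4∈{2}] r3c4 is down to just 2, so r3c4=2.
Step 18. [r4c5∈{2,5}] in col 5, 2 fits only at r4c5, so r4c5=2.
Step 19. [r7c7∈{1,6,7}] in row 7, 6 fits only at r7c7 ⇒ r7c7=6.
Step 20. [r2c7∈{2,3,7}] 7 has one home in col 7: r2c7, so r2c7=7.
Step 21. [r2c9∈{2}] r2c9's peers cover all but 2, so r2c9=2.
Step 22. [r8c9∈{7,9}] in row 8, 9 fits only at r8c9 ⇒ r8c9=9.
Step 23. [r5c9∈{5}] r5c9's peers cover all but 5 ⇒ r5c9=5.
Step 24. [r5c4∈{1}] r5c4 is down to just 1. So r5c4=1.
Step 25. [r2c2∈{1,3}] 3 has one home in row 2: r2c2 ⇒ r2c2=3.
Step 26. [r1c2∈{2}] only 2 remains possible at r1c2. So r1c2=2.
Step 27. [r7c3∈{1,2}] box 7 places 2 nowhere but r7c3 ⇒ r7c3=2.
Step 28. [r6c7∈{1,2}] r6c7 is the only open cell in row 6 admitting 2 ⇒ r6c7=2.
Step 29. [r4c7∈{1,9}] in col 7, 1 fits only at r4c7. So r4c7=1.
Step 30. [r4c1∈{5}] nothing but 5 survives at r4c1, so r4c1=5.
Step 31. [r1c1∈{8}] r1c1 is down to just 8. So r1c1=8.
Step 32. [r7c8∈{1,5}] in row 7, 1 fits only at r7c8 ⇒ r7c8=1.
Step 33. [r7c6∈{5,7}] 5 has one home in row 7: r7c6, so r7c6=5.
Step 34. [r2c5∈{5}] nothing but 5 survives at r2c5 ⇒ r2c5=5.
Step 35. [r5c7∈{9}] r5c7 is down to just 9, so r5c7=9.
Step 36. [r8c6∈{7}] nothing but 7 survives at r8c6 ⇒ r8c6=7.
Step 37. [r6c4∈{5}] r6c4 has the single candidate 5. So r6c4=5.
Step 38. [r1c3∈{5}] only 5 remains possible at r1c3 ⇒ r1c3=5.
Step 39. [r5c3∈{8}] nothing but 8 survives at r5c3, so r5c3=8.
Step 40. [r4c2∈{7}] r4c2 has the single candidate 7. So r4c2=7.
Step 41. [r7c9∈{7}] r7c9 has the single candidate 7, so r7c9=7.
Step 42. [r9c8∈{5}] nothing but 5 survives at r9c8 ⇒ r9c8=5.
Step 43. [r6c9∈{4}] only 4 remains possible at r6c9 ⇒ r6c9=4.
Step 44. [r9c2∈{1}] r9c2's peers cover all but 1 ⇒ r9c2=1.
Step 45. [r3c3∈{4}] nothing but 4 survives at r3c3. So r3c3=4.
Step 46. [r8c1∈{6}] r8c1 has the single candidate 6. So r8c1=6.
Step 47. [r6c3∈{1}] r6c3 is down to just 1. So r6c3=1.
Step 48. [r1c5∈{6}] r1c5 is down to just 6. So r1c5=6.
Step 49. [r5c1∈{2}] nothing but 2 survives at r5c1 ⇒ r5c1=2.
Step 50. [r9c6∈{2}] r9c6 has the single candidate 2, so r9c6=2.
Step 51. [r1c7∈{3}] r1c7 has the single candidate 3. So r1c7=3.
Step 52. [r2c1∈{1}] only 1 remains possible at r2c1, so r2c1=1.
Step 53. [r4c3∈{9}] r4c3 is down to just 9 ⇒ r4c3=9.

Answer: 8 2 5 7 6 4 3 9 1 / 1 3 6 9 5 8 7 4 2 / 7 9 4 2 3 1 5 8 6 / 5 7 9 4 2 3 1 6 8 / 2 4 8 1 7 6 9 3 5 / 3 6 1 5 8 9 2 7 4 / 4 8 2 3 9 5 6 1 7 / 6 5 3 8 1 7 4 2 9 / 9 1 7 6 4 2 8 5 3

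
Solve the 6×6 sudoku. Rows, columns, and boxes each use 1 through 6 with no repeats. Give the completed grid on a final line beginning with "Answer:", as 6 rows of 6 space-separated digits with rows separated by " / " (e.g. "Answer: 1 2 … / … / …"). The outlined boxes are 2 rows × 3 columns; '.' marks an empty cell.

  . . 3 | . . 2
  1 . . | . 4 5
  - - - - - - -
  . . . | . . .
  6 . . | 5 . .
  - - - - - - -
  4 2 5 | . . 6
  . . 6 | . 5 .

Step 1. [r3c1∈{2,3,5}] col 1 places 2 nowhere but r3c1 ⇒ r3c1=2.
Step 2. [r6c2∈{1,3}] in box 5, 1 fits only at r6c2 ⇒ r6c2=1.
Step 3. [r2c4∈{3,6}] 3 has one home in row 2: r2c4 ⇒ r2c4=3.
Step 4. [r1c2∈{4,5,6}] r1c2 is the only open cell in row 1 admitting 4, so r1c2=4.
Step 5. [r5c5∈{1,3}] r5c5 is the only open cell in row 5 admitting 3, so r5c5=3.
Step 6. [r6c6∈{4}] r6c6's peers cover all but 4, so r6c6=4.
Step 7. [r3c4∈{1,4,6}] in col 4, 4 fits only at r3c4, so r3c4=4.
Step 8. [r3c3∈{1}] only 1 remains possible at r3c3. So r3c3=1.
Step 9. [r4c6∈{1,3}] r4c6 is the only open cell in col 6 admitting 1 ⇒ r4c6=1.
Step 10. [r1c5∈{1,6}] across col 5, 1 lands solely at r1c5, so r1c5=1.
Step 11. [r3c6∈{3}] nothing but 3 survives at r3c6 ⇒ r3c6=3.
Step 12. [r1c1∈{5}] r1c1 has the single candidate 5 ⇒ r1c1=5.
Step 13. [r2c3∈{2}] r2c3's peers cover all but 2 ⇒ r2c3=2.
Step 14. [r1c4∈{6}] only 6 remains possible at r1c4. So r1c4=6.
Step 15. [r4c3∈{4}] nothing but 4 survives at r4c3, so r4c3=4.
Step 16. [r3c2∈{5}] r3c2's peers cover all but 5, so r3c2=5.
Step 17. [r6c1∈{3}] r6c1's peers cover all but 3 ⇒ r6c1=3.
Step 18. [r3c5∈{6}] only 6 remains possible at r3c5. So r3c5=6.
Step 19. [r5c4∈{1}] nothing but 1 survives at r5c4. So r5c4=1.
Step 20. [r4c5∈{2}] only 2 remains possible at r4c5 ⇒ r4c5=2.
Step 21. [r4c2∈{3}] r4c2 is down to just 3. So r4c2=3.
Step 22. [r6c4∈{2}] r6c4 has the single candidate 2. So r6c4=2.
Step 23. [r2c2∈{6}] r2c2 is down to just 6 ⇒ r2c2=6.

Answer: 5 4 3 6 1 2 / 1 6 2 3 4 5 / 2 5 1 4 6 3 / 6 3 4 5 2 1 / 4 2 5 1 3 6 / 3 1 6 2 5 4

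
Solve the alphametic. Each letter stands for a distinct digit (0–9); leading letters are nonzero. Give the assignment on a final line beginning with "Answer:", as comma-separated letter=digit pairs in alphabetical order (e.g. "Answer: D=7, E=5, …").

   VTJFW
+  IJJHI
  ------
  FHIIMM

Step 1. [col 1: W + I ≡ M (mod 10)] no forcing yet in column 1 (carry-in 0); W=8 is free and consistent — try it. So W=8.
Step 2. [col 1: W + I ≡ M (mod 10)] several values work for M in column 1 (W + I ≡ M (mod 10), carry-in 0); try M=2, so M=2.
Step 3. [F] F is the leading digit of a 6-digit sum of two 5-digit numbers; the final carry is exactly 1 ⇒ F=1.
Step 4. [col 1: W + I ≡ M (mod 10)] in column 1 we have W+I≡M with carry-in 0; given W=8, M=2 and digits 1,2,8 already taken and all letters distinct, that pins I to 4 ⇒ I=4.
Step 5. [col 2: F + H ≡ M (mod 10)] column 2: given F=1, M=2, carry-in 1, and digits 1,2,4,8 already taken and all letters distinct, F+H≡M (mod 10) forces H=0. So H=0.
Step 6. [col 3: J + J ≡ I (mod 10)] column 3 reads J+J+carry(0)=I with I=4; with digits 0,1,2,4,8 already taken and all letters distinct, the only value for J is 7. So J=7.
Step 7. [col 4: T + J ≡ I (mod 10)] column 4 reads T+J+carry(1)=I with J=7, I=4; with digits 0,1,2,4,7,8 already taken and all letters distinct, the only value for T is 6, so T=6.
Step 8. [col 5: V + I ≡ H (mod 10)] column 5: given I=4, H=0, carry-in 1, and digits 0,1,2,4,6,7,8 already taken and all letters distinct, V+I≡H (mod 10) forces V=5. So V=5.

Answer: F=1, H=0, I=4, J=7, M=2, T=6, V=5, W=8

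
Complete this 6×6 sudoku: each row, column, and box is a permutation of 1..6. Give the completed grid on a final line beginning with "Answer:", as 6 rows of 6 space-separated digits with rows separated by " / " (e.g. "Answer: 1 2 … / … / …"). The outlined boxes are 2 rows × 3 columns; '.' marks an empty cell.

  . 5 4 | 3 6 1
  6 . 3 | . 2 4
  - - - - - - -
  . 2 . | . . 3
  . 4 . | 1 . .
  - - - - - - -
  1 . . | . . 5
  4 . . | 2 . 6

Step 1. [r3c1∈{5}] r3c1's peers cover all but 5. So r3c1=5.
Step 2. [r5c4∈{4}] r5c4's peers cover all but 4, so r5c4=4.
Step 3. [r4c3∈{6}] nothing but 6 survives at r4c3 ⇒ r4c3=6.
Step 4. [r5c5∈{3}] nothing but 3 survives at r5c5, so r5c5=3.
Step 5. [r5c2∈{6}] nothing but 6 survives at r5c2 ⇒ r5c2=6.
Step 6. [r3c3∈{1}] r3c3 is down to just 1, so r3c3=1.
Step 7. [r6c5∈{1}] r6c5 has the single candidate 1 ⇒ r6c5=1.
Step 8. [r4c1∈{3}] nothing but 3 survives at r4c1, so r4c1=3.
Step 9. [r6c3∈{5}] r6c3 has the single candidate 5. So r6c3=5.
Step 10. [r5c3∈{2}] r5c3's peers cover all but 2. So r5c3=2.
Step 11. [r4c5∈{5}] r4c5's peers cover all but 5 ⇒ r4c5=5.
Step 12. [r2c4∈{5}] nothing but 5 survives at r2c4, so r2c4=5.
Step 13. [r4c6∈{2}] r4c6 has the single candidate 2, so r4c6=2.
Step 14. [r3c5∈{4}] r3c5's peers cover all but 4. So r3c5=4.
Step 15. [r6c2∈{3}] r6c2 is down to just 3 ⇒ r6c2=3.
Step 16. [r2c2∈{1}] only 1 remains possible at r2c2 ⇒ r2c2=1.
Step 17. [r3c4∈{6}] r3c4 has the single candidate 6 ⇒ r3c4=6.
Step 18. [r1c1∈{2}] r1c1's peers cover all but 2 ⇒ r1c1=2.

Answer: 2 5 4 3 6 1 / 6 1 3 5 2 4 / 5 2 1 6 4 3 / 3 4 6 1 5 2 / 1 6 2 4 3 5 / 4 3 5 2 1 6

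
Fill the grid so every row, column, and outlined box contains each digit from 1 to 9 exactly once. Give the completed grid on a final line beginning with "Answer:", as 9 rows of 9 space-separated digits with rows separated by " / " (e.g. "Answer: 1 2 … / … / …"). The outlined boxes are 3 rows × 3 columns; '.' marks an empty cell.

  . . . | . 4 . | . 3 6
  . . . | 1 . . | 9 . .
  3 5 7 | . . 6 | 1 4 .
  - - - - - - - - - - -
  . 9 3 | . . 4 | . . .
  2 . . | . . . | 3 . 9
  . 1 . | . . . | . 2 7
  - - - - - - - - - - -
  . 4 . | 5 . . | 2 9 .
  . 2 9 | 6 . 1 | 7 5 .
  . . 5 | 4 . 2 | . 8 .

Step 1. [r1c2∈{8}] r1c2 is down to just 8. So r1c2=8.
Step 2. [r5c3∈{4,6,8}] 4 has one home in row 5: r5c3. So r5c3=4.
Step 3. [r8c1∈{8}] r8c1's peers cover all but 8. So r8c1=8.
Step 4. [r8c5∈{3}] nothing but 3 survives at r8c5 ⇒ r8c5=3.
Step 5. [r6c3∈{6,8}] 8 has one home in col 3: r6c3, so r6c3=8.
Step 6. [r4c7∈{5,6,8}] 8 has one home in col 7: r4c7 ⇒ r4c7=8.
Step 7. [r2c2∈{6}] r2c2 has the single candidate 6. So r2c2=6.
Step 8. [r5c2∈{7}] r5c2 has the single candidate 7, so r5c2=7.
Step 9. [r2c6∈{3,5,7,8}] in row 2, 3 fits only at r2c6, so r2c6=3.
Step 10. [r1c7∈{5}] nothing but 5 survives at r1c7 ⇒ r1c7=5.
Step 11. [r2c5∈{2,5,7,8}] across row 2, 5 lands solely at r2c5. So r2c5=5.
Step 12. [r5c4∈{8}] nothing but 8 survives at r5c4 ⇒ r5c4=8.
Step 13. [r3c5∈{2,8,9}] in box 2, 8 fits only at r3c5 ⇒ r3c5=8.
Step 14. [r3c4∈{2,9}] across row 3, 9 lands solely at r3c4. So r3c4=9.
Step 15. [r7c5∈{7}] r7c5's peers cover all but 7. So r7c5=7.
Step 16. [r1c4∈{2,7}] in box 2, 2 fits only at r1c4, so r1c4=2.
Step 17. [r7c3∈{1,6}] col 3 places 6 nowhere but r7c3. So r7c3=6.
Step 18. [r7c1∈{1}] r7c1 is down to just 1. So r7c1=1.
Step 19. [r6c6∈{5,9}] in col 6, 9 fits only at r6c6. So r6c6=9.
Step 20. [r6c5∈{6}] nothing but 6 survives at r6c5 ⇒ r6c5=6.
Step 21. [r4c9∈{1,5}] r4c9 is the only open cell in col 9 admitting 5 ⇒ r4c9=5.
Step 22. [r5c8∈{1,6}] row 5 places 6 nowhere but r5c8. So r5c8=6.
Step 23. [r4c8∈{1}] r4c8 has the single candidate 1 ⇒ r4c8=1.
Step 24. [r3c9∈{2}] r3c9 is down to just 2, so r3c9=2.
Step 25. [r9c2∈{3}] r9c2 has the single candidate 3 ⇒ r9c2=3.
Step 26. [r4c4∈{7}] r4c4's peers cover all but 7. So r4c4=7.
Step 27. [r9c7∈{6}] only 6 remains possible at r9c7. So r9c7=6.
Step 28. [r9c1∈{7}] r9c1's peers cover all but 7 ⇒ r9c1=7.
Step 29. [r2c3∈{2}] r2c3 has the single candidate 2 ⇒ r2c3=2.
Step 30. [r2c1∈{4}] r2c1 is down to just 4, so r2c1=4.
Step 31. [r4c1∈{6}] r4c1 has the single candidate 6, so r4c1=6.
Step 32. [r6c7∈{4}] nothing but 4 survives at r6c7. So r6c7=4.
Step 33. [r1c3∈{1}] only 1 remains possible at r1c3, so r1c3=1.
Step 34. [r7c9∈{3}] r7c9 has the single candidate 3. So r7c9=3.
Step 35. [r1c6∈{7}] r1c6's peers cover all but 7. So r1c6=7.
Step 36. [r1c1∈{9}] r1c1's peers cover all but 9 ⇒ r1c1=9.
Step 37. [r6c1∈{5}] r6c1 has the single candidate 5, so r6c1=5.
Step 38. [r2c8∈{7}] r2c8's peers cover all but 7. So r2c8=7.
Step 39. [r2c9∈{8}] nothing but 8 survives at r2c9 ⇒ r2c9=8.
Step 40. [r5c5∈{1}] r5c5's peers cover all but 1. So r5c5=1.
Step 41. [r7c6∈{8}] nothing but 8 survives at r7c6. So r7c6=8.
Step 42. [r6c4∈{3}] r6c4 is down to just 3 ⇒ r6c4=3.
Step 43. [r9c5∈{9}] r9c5's peers cover all but 9. So r9c5=9.
Step 44. [r8c9∈{4}] only 4 remains possible at r8c9, so r8c9=4.
Step 45. [r9c9∈{1}] only 1 remains possible at r9c9. So r9c9=1.
Step 46. [r5c6∈{5}] r5c6 is down to just 5 ⇒ r5c6=5.
Step 47. [r4c5∈{2}] r4c5 has the single candidate 2, so r4c5=2.

Answer: 9 8 1 2 4 7 5 3 6 / 4 6 2 1 5 3 9 7 8 / 3 5 7 9 8 6 1 4 2 / 6 9 3 7 2 4 8 1 5 / 2 7 4 8 1 5 3 6 9 / 5 1 8 3 6 9 4 2 7 / 1 4 6 5 7 8 2 9 3 / 8 2 9 6 3 1 7 5 4 / 7 3 5 4 9 2 6 8 1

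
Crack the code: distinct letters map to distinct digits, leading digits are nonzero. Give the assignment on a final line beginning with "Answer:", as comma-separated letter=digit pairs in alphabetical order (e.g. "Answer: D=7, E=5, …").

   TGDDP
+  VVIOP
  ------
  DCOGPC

Step 1. [col 1: P + P ≡ C (mod 10)] several values work for P in column 1 (P + P ≡ C (mod 10), carry-in 0); try P=3 ⇒ P=3.
Step 2. [col 1: P + P ≡ C (mod 10)] column 1 reads P+P+carry(0)=C with P=3; with digits 3 already taken and all letters distinct, the only value for C is 6, so C=6.
Step 3. [col 2: D + O ≡ P (mod 10)] no forcing yet in column 2 (carry-in 0); D=1 is free and consistent — try it, so D=1.
Step 4. [col 2: D + O ≡ P (mod 10)] column 2: given D=1, P=3, carry-in 0, and digits 1,3,6 already taken and all letters distinct, D+O≡P (mod 10) forces O=2, so O=2.
Step 5. [col 3: D + I ≡ G (mod 10)] several values work for G in column 3 (D + I ≡ G (mod 10), carry-in 0); try G=5, so G=5.
Step 6. [col 3: D + I ≡ G (mod 10)] column 3: given D=1, G=5, carry-in 0, and digits 1,2,3,5,6 already taken and all letters distinct, D+I≡G (mod 10) forces I=4 ⇒ I=4.
Step 7. [col 4: G + V ≡ O (mod 10)] in column 4 we have G+V≡O with carry-in 0; given G=5, O=2 and digits 1,2,3,4,5,6 already taken and all letters distinct, that pins V to 7, so V=7.
Step 8. [col 5: T + V ≡ C (mod 10)] in column 5 we have T+V≡C with carry-in 1; given V=7, C=6 and digits 1,2,3,4,5,6,7 already taken and all letters distinct, that pins T to 8, so T=8.

Answer: C=6, D=1, G=5, I=4, O=2, P=3, T=8, V=7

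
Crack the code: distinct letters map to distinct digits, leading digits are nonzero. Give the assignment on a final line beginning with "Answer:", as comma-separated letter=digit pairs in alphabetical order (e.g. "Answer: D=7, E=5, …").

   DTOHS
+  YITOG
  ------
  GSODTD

Step 1. [col 1: S + G ≡ D (mod 10)] column 1 (S + G ≡ D (mod 10), carry-in 0) doesn't pin G yet; pick G=1 and continue ⇒ G=1.
Step 2. [col 1: S + G ≡ D (mod 10)] several values work for D in column 1 (S + G ≡ D (mod 10), carry-in 0); try D=4 ⇒ D=4.
Step 3. [col 1: S + G ≡ D (mod 10)] column 1 reads S+G+carry(0)=D with G=1, D=4; with digits 1,4 already taken and all letters distinct, the only value for S is 3 ⇒ S=3.
Step 4. [col 2: H + O ≡ T (mod 10)] O=8 is one option consistent with column 2 (H + O ≡ T (mod 10), carry-in 0) — take it, so O=8.
Step 5. [col 2: H + O ≡ T (mod 10)] no forcing yet in column 2 (carry-in 0); H=7 is free and consistent — try it ⇒ H=7.
Step 6. [col 2: H + O ≡ T (mod 10)] column 2: given H=7, O=8, carry-in 0, and digits 1,3,4,7,8 already taken and all letters distinct, H+O≡T (mod 10) forces T=5 ⇒ T=5.
Step 7. [col 4: T + I ≡ O (mod 10)] in column 4 we have T+I≡O with carry-in 1; given T=5, O=8 and digits 1,3,4,5,7,8 already taken and all letters distinct, that pins I to 2, so I=2.
Step 8. [col 5: D + Y ≡ S (mod 10)] column 5 reads D+Y+carry(0)=S with D=4, S=3; with digits 1,2,3,4,5,7,8 already taken and all letters distinct, the only value for Y is 9. So Y=9.

Answer: D=4, G=1, H=7, I=2, O=8, S=3, T=5, Y=9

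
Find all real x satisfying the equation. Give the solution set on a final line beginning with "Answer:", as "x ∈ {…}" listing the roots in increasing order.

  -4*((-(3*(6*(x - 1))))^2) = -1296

Step 1. [-4*((-(3*(6*(x - 1))))^2) = -1296] leading coefficient -4: divide by -4 ⇒ div: (-(3*(6*(x - 1))))^2 = 324.
Step 2. [(-(3*(6*(x - 1))))^2 = 324] LHS squared, RHS 324 ≥ 0: apply √ (±), so sqrt: -(3*(6*(x - 1))) = 18 or -18.
Step 3. [-(3*(6*(x - 1))) = 18 or -18] leading − — multiply by −1. So neg: 3*(6*(x - 1)) = -18 or 18.
Step 4. [3*(6*(x - 1)) = -18 or 18] leading coefficient 3: divide by 3 ⇒ div: 6*(x - 1) = -6 or 6.
Step 5. [6*(x - 1) = -6 or 6] 6·(inner) — divide through by 6 ⇒ div: x - 1 = -1 or 1.
Step 6. [x - 1 = -1 or 1] the outer -1 inverts by adding 1. So sub: x = 0 or 2.

Answer: x ∈ {0, 2}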